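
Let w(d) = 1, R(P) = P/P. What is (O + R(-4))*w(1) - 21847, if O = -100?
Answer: -21946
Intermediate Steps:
R(P) = 1
(O + R(-4))*w(1) - 21847 = (-100 + 1)*1 - 21847 = -99*1 - 21847 = -99 - 21847 = -21946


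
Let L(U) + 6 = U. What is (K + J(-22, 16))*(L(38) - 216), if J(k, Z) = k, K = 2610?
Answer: -476192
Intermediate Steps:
L(U) = -6 + U
(K + J(-22, 16))*(L(38) - 216) = (2610 - 22)*((-6 + 38) - 216) = 2588*(32 - 216) = 2588*(-184) = -476192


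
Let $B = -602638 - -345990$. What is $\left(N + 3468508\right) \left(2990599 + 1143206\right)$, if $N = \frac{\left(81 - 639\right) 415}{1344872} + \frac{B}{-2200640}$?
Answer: $\frac{10200684223181964499983}{711437288} \approx 1.4338 \cdot 10^{13}$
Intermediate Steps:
$B = -256648$ ($B = -602638 + 345990 = -256648$)
$N = - \frac{2569429621}{46243423720}$ ($N = \frac{\left(81 - 639\right) 415}{1344872} - \frac{256648}{-2200640} = \left(-558\right) 415 \cdot \frac{1}{1344872} - - \frac{32081}{275080} = \left(-231570\right) \frac{1}{1344872} + \frac{32081}{275080} = - \frac{115785}{672436} + \frac{32081}{275080} = - \frac{2569429621}{46243423720} \approx -0.055563$)
$\left(N + 3468508\right) \left(2990599 + 1143206\right) = \left(- \frac{2569429621}{46243423720} + 3468508\right) \left(2990599 + 1143206\right) = \frac{160395682550780139}{46243423720} \cdot 4133805 = \frac{10200684223181964499983}{711437288}$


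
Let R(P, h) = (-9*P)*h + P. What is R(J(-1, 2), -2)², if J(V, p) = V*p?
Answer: 1444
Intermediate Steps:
R(P, h) = P - 9*P*h (R(P, h) = -9*P*h + P = P - 9*P*h)
R(J(-1, 2), -2)² = ((-1*2)*(1 - 9*(-2)))² = (-2*(1 + 18))² = (-2*19)² = (-38)² = 1444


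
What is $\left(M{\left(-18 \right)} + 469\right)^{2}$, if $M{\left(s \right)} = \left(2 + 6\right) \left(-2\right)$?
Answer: $205209$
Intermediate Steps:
$M{\left(s \right)} = -16$ ($M{\left(s \right)} = 8 \left(-2\right) = -16$)
$\left(M{\left(-18 \right)} + 469\right)^{2} = \left(-16 + 469\right)^{2} = 453^{2} = 205209$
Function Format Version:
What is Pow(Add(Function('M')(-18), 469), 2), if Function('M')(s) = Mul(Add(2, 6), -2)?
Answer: 205209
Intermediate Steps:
Function('M')(s) = -16 (Function('M')(s) = Mul(8, -2) = -16)
Pow(Add(Function('M')(-18), 469), 2) = Pow(Add(-16, 469), 2) = Pow(453, 2) = 205209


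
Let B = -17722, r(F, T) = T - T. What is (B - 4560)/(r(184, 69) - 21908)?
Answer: 11141/10954 ≈ 1.0171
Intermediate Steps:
r(F, T) = 0
(B - 4560)/(r(184, 69) - 21908) = (-17722 - 4560)/(0 - 21908) = -22282/(-21908) = -22282*(-1/21908) = 11141/10954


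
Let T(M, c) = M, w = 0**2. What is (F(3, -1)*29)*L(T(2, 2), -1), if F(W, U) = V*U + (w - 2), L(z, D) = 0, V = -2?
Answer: 0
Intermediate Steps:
w = 0
F(W, U) = -2 - 2*U (F(W, U) = -2*U + (0 - 2) = -2*U - 2 = -2 - 2*U)
(F(3, -1)*29)*L(T(2, 2), -1) = ((-2 - 2*(-1))*29)*0 = ((-2 + 2)*29)*0 = (0*29)*0 = 0*0 = 0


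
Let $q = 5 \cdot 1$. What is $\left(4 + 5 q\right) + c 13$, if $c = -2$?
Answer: $3$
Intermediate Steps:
$q = 5$
$\left(4 + 5 q\right) + c 13 = \left(4 + 5 \cdot 5\right) - 26 = \left(4 + 25\right) - 26 = 29 - 26 = 3$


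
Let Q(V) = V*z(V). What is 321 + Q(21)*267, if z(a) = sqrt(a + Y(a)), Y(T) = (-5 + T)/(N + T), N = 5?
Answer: 321 + 5607*sqrt(3653)/13 ≈ 26389.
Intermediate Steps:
Y(T) = (-5 + T)/(5 + T)
z(a) = sqrt(a + (-5 + a)/(5 + a))
Q(V) = V*sqrt((-5 + V + V*(5 + V))/(5 + V))
321 + Q(21)*267 = 321 + (21*sqrt((-5 + 21 + 21*(5 + 21))/(5 + 21)))*267 = 321 + (21*sqrt((-5 + 21 + 21*26)/26))*267 = 321 + (21*sqrt((-5 + 21 + 546)/26))*267 = 321 + (21*sqrt((1/26)*562))*267 = 321 + (21*sqrt(281/13))*267 = 321 + (21*(sqrt(3653)/13))*267 = 321 + (21*sqrt(3653)/13)*267 = 321 + 5607*sqrt(3653)/13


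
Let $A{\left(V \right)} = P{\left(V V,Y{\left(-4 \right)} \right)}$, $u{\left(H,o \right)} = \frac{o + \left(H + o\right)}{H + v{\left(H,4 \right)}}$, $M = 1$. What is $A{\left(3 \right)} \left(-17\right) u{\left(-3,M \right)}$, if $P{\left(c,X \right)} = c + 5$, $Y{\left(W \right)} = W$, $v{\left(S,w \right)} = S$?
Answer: $- \frac{119}{3} \approx -39.667$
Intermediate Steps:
$u{\left(H,o \right)} = \frac{H + 2 o}{2 H}$ ($u{\left(H,o \right)} = \frac{o + \left(H + o\right)}{H + H} = \frac{H + 2 o}{2 H}$)
$P{\left(c,X \right)} = 5 + c$
$A{\left(V \right)} = 5 + V^{2}$ ($A{\left(V \right)} = 5 + V V = 5 + V^{2}$)
$A{\left(3 \right)} \left(-17\right) u{\left(-3,M \right)} = \left(5 + 3^{2}\right) \left(-17\right) \frac{1 + \frac{1}{2} \left(-3\right)}{-3} = \left(5 + 9\right) \left(-17\right) \left(- \frac{1 - \frac{3}{2}}{3}\right) = 14 \left(-17\right) \left(\left(- \frac{1}{3}\right) \left(- \frac{1}{2}\right)\right) = \left(-238\right) \frac{1}{6} = - \frac{119}{3}$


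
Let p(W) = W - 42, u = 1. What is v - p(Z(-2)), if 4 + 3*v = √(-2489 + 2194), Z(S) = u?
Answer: 119/3 + I*√295/3 ≈ 39.667 + 5.7252*I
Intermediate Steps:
Z(S) = 1
p(W) = -42 + W
v = -4/3 + I*√295/3 (v = -4/3 + √(-2489 + 2194)/3 = -4/3 + √(-295)/3 = -4/3 + (I*√295)/3 = -4/3 + I*√295/3 ≈ -1.3333 + 5.7252*I)
v - p(Z(-2)) = (-4/3 + I*√295/3) - (-42 + 1) = (-4/3 + I*√295/3) - 1*(-41) = (-4/3 + I*√295/3) + 41 = 119/3 + I*√295/3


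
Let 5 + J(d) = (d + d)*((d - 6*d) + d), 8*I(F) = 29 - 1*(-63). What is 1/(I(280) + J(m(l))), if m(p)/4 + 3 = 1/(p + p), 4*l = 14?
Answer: -98/101763 ≈ -0.00096302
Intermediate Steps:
l = 7/2 (l = (¼)*14 = 7/2 ≈ 3.5000)
m(p) = -12 + 2/p (m(p) = -12 + 4/(p + p) = -12 + 4/((2*p)) = -12 + 4*(1/(2*p)) = -12 + 2/p)
I(F) = 23/2 (I(F) = (29 - 1*(-63))/8 = (29 + 63)/8 = (⅛)*92 = 23/2)
J(d) = -5 - 8*d² (J(d) = -5 + (d + d)*((d - 6*d) + d) = -5 + (2*d)*(-5*d + d) = -5 + (2*d)*(-4*d) = -5 - 8*d²)
1/(I(280) + J(m(l))) = 1/(23/2 + (-5 - 8*(-12 + 2/(7/2))²)) = 1/(23/2 + (-5 - 8*(-12 + 2*(2/7))²)) = 1/(23/2 + (-5 - 8*(-12 + 4/7)²)) = 1/(23/2 + (-5 - 8*(-80/7)²)) = 1/(23/2 + (-5 - 8*6400/49)) = 1/(23/2 + (-5 - 51200/49)) = 1/(23/2 - 51445/49) = 1/(-101763/98) = -98/101763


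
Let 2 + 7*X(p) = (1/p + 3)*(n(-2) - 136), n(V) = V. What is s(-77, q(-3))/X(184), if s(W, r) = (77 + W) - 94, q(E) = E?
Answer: 2632/1667 ≈ 1.5789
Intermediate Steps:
s(W, r) = -17 + W
X(p) = -416/7 - 138/(7*p) (X(p) = -2/7 + ((1/p + 3)*(-2 - 136))/7 = -2/7 + ((3 + 1/p)*(-138))/7 = -2/7 + (-414 - 138/p)/7 = -2/7 + (-414/7 - 138/(7*p)) = -416/7 - 138/(7*p))
s(-77, q(-3))/X(184) = (-17 - 77)/(((2/7)*(-69 - 208*184)/184)) = -94*644/(-69 - 38272) = -94/((2/7)*(1/184)*(-38341)) = -94/(-1667/28) = -94*(-28/1667) = 2632/1667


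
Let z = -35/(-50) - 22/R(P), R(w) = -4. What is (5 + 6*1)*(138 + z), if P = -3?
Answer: 7931/5 ≈ 1586.2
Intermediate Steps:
z = 31/5 (z = -35/(-50) - 22/(-4) = -35*(-1/50) - 22*(-1/4) = 7/10 + 11/2 = 31/5 ≈ 6.2000)
(5 + 6*1)*(138 + z) = (5 + 6*1)*(138 + 31/5) = (5 + 6)*(721/5) = 11*(721/5) = 7931/5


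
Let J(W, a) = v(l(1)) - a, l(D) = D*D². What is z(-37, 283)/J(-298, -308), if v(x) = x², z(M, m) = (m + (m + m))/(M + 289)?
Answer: 283/25956 ≈ 0.010903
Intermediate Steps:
z(M, m) = 3*m/(289 + M) (z(M, m) = (m + 2*m)/(289 + M) = (3*m)/(289 + M) = 3*m/(289 + M))
l(D) = D³
J(W, a) = 1 - a (J(W, a) = (1³)² - a = 1² - a = 1 - a)
z(-37, 283)/J(-298, -308) = (3*283/(289 - 37))/(1 - 1*(-308)) = (3*283/252)/(1 + 308) = (3*283*(1/252))/309 = (283/84)*(1/309) = 283/25956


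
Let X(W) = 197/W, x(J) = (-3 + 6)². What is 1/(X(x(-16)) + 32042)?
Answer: 9/288575 ≈ 3.1188e-5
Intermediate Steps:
x(J) = 9 (x(J) = 3² = 9)
1/(X(x(-16)) + 32042) = 1/(197/9 + 32042) = 1/(288575/9) = 9/288575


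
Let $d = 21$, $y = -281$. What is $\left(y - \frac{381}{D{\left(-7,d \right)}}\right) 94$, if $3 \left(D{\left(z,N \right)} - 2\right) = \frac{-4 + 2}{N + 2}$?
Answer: $- \frac{3031735}{68} \approx -44584.0$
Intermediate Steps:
$D{\left(z,N \right)} = 2 - \frac{2}{3 \left(2 + N\right)}$ ($D{\left(z,N \right)} = 2 + \frac{\left(-4 + 2\right) \frac{1}{N + 2}}{3} = 2 + \frac{\left(-2\right) \frac{1}{2 + N}}{3} = 2 - \frac{2}{3 \left(2 + N\right)}$)
$\left(y - \frac{381}{D{\left(-7,d \right)}}\right) 94 = \left(-281 - \frac{381}{\frac{2}{3} \frac{1}{2 + 21} \left(5 + 3 \cdot 21\right)}\right) 94 = \left(-281 - \frac{381}{\frac{2}{3} \cdot \frac{1}{23} \left(5 + 63\right)}\right) 94 = \left(-281 - \frac{381}{\frac{2}{3} \cdot \frac{1}{23} \cdot 68}\right) 94 = \left(-281 - \frac{381}{\frac{136}{69}}\right) 94 = \left(-281 - \frac{26289}{136}\right) 94 = \left(- \frac{64505}{136}\right) 94 = - \frac{3031735}{68}$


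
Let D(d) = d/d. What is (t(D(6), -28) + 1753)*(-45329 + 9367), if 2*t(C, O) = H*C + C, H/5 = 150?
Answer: -76545117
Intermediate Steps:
H = 750 (H = 5*150 = 750)
D(d) = 1
t(C, O) = 751*C/2 (t(C, O) = (750*C + C)/2 = (751*C)/2 = 751*C/2)
(t(D(6), -28) + 1753)*(-45329 + 9367) = ((751/2)*1 + 1753)*(-45329 + 9367) = (751/2 + 1753)*(-35962) = (4257/2)*(-35962) = -76545117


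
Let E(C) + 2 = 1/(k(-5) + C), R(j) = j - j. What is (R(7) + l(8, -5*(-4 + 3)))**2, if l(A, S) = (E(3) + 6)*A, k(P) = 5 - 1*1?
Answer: 53824/49 ≈ 1098.4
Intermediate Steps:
k(P) = 4 (k(P) = 5 - 1 = 4)
R(j) = 0
E(C) = -2 + 1/(4 + C)
l(A, S) = 29*A/7 (l(A, S) = ((-7 - 2*3)/(4 + 3) + 6)*A = ((-7 - 6)/7 + 6)*A = ((1/7)*(-13) + 6)*A = (-13/7 + 6)*A = 29*A/7)
(R(7) + l(8, -5*(-4 + 3)))**2 = (0 + (29/7)*8)**2 = (0 + 232/7)**2 = (232/7)**2 = 53824/49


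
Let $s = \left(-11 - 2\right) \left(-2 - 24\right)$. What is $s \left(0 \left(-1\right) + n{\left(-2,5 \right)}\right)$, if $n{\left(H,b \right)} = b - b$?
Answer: $0$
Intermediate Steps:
$n{\left(H,b \right)} = 0$
$s = 338$ ($s = \left(-13\right) \left(-26\right) = 338$)
$s \left(0 \left(-1\right) + n{\left(-2,5 \right)}\right) = 338 \left(0 \left(-1\right) + 0\right) = 338 \left(0 + 0\right) = 338 \cdot 0 = 0$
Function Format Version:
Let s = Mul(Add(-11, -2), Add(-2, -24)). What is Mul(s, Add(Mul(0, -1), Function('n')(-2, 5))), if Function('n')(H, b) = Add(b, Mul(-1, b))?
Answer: 0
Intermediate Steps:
Function('n')(H, b) = 0
s = 338 (s = Mul(-13, -26) = 338)
Mul(s, Add(Mul(0, -1), Function('n')(-2, 5))) = Mul(338, Add(Mul(0, -1), 0)) = Mul(338, Add(0, 0)) = Mul(338, 0) = 0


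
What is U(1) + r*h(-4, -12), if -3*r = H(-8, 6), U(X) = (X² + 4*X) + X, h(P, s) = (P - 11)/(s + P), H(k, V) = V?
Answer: 33/8 ≈ 4.1250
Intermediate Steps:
h(P, s) = (-11 + P)/(P + s)
U(X) = X² + 5*X
r = -2 (r = -⅓*6 = -2)
U(1) + r*h(-4, -12) = 1*(5 + 1) - 2*(-11 - 4)/(-4 - 12) = 1*6 - 2*(-15)/(-16) = 6 - (-1)*(-15)/8 = 6 - 2*15/16 = 6 - 15/8 = 33/8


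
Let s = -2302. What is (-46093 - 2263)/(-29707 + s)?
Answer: 48356/32009 ≈ 1.5107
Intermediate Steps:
(-46093 - 2263)/(-29707 + s) = (-46093 - 2263)/(-29707 - 2302) = -48356/(-32009) = -48356*(-1/32009) = 48356/32009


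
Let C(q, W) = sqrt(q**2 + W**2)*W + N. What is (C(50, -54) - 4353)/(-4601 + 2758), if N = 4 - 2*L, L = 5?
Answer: 4359/1843 + 108*sqrt(1354)/1843 ≈ 4.5215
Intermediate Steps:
N = -6 (N = 4 - 2*5 = 4 - 10 = -6)
C(q, W) = -6 + W*sqrt(W**2 + q**2) (C(q, W) = sqrt(q**2 + W**2)*W - 6 = sqrt(W**2 + q**2)*W - 6 = W*sqrt(W**2 + q**2) - 6 = -6 + W*sqrt(W**2 + q**2))
(C(50, -54) - 4353)/(-4601 + 2758) = ((-6 - 54*sqrt((-54)**2 + 50**2)) - 4353)/(-4601 + 2758) = ((-6 - 54*sqrt(2916 + 2500)) - 4353)/(-1843) = ((-6 - 108*sqrt(1354)) - 4353)*(-1/1843) = (-4359 - 108*sqrt(1354))*(-1/1843) = 4359/1843 + 108*sqrt(1354)/1843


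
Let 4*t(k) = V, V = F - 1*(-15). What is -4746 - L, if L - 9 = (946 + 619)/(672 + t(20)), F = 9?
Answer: -3225455/678 ≈ -4757.3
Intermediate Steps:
V = 24 (V = 9 - 1*(-15) = 9 + 15 = 24)
t(k) = 6 (t(k) = (¼)*24 = 6)
L = 7667/678 (L = 9 + (946 + 619)/(672 + 6) = 9 + 1565/678 = 7667/678 ≈ 11.308)
-4746 - L = -4746 - 1*7667/678 = -4746 - 7667/678 = -3225455/678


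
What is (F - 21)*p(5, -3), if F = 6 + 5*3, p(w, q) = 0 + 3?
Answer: 0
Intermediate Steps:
p(w, q) = 3
F = 21 (F = 6 + 15 = 21)
(F - 21)*p(5, -3) = (21 - 21)*3 = 0*3 = 0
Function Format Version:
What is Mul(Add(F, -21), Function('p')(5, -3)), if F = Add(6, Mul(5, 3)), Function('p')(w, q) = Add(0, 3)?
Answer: 0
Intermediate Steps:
Function('p')(w, q) = 3
F = 21 (F = Add(6, 15) = 21)
Mul(Add(F, -21), Function('p')(5, -3)) = Mul(Add(21, -21), 3) = Mul(0, 3) = 0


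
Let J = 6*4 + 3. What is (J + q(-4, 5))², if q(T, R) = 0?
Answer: 729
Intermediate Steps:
J = 27 (J = 24 + 3 = 27)
(J + q(-4, 5))² = (27 + 0)² = 27² = 729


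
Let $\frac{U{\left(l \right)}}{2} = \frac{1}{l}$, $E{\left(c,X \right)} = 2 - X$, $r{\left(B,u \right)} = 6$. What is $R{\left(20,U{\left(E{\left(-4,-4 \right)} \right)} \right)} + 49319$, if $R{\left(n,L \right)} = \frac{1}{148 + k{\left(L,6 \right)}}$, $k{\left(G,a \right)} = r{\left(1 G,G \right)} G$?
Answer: $\frac{7397851}{150} \approx 49319.0$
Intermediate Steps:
$k{\left(G,a \right)} = 6 G$
$U{\left(l \right)} = \frac{2}{l}$
$R{\left(n,L \right)} = \frac{1}{148 + 6 L}$
$R{\left(20,U{\left(E{\left(-4,-4 \right)} \right)} \right)} + 49319 = \frac{1}{2 \left(74 + 3 \frac{2}{2 - -4}\right)} + 49319 = \frac{1}{2 \left(74 + 3 \frac{2}{2 + 4}\right)} + 49319 = \frac{1}{2 \left(74 + 3 \cdot \frac{2}{6}\right)} + 49319 = \frac{1}{2 \left(74 + 3 \cdot 2 \cdot \frac{1}{6}\right)} + 49319 = \frac{1}{2 \left(74 + 3 \cdot \frac{1}{3}\right)} + 49319 = \frac{1}{2 \left(74 + 1\right)} + 49319 = \frac{1}{2 \cdot 75} + 49319 = \frac{1}{2} \cdot \frac{1}{75} + 49319 = \frac{1}{150} + 49319 = \frac{7397851}{150}$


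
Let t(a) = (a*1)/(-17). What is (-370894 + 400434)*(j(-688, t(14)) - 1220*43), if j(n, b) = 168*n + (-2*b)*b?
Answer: -1434613290320/289 ≈ -4.9641e+9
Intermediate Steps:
t(a) = -a/17 (t(a) = a*(-1/17) = -a/17)
j(n, b) = -2*b**2 + 168*n (j(n, b) = 168*n - 2*b**2 = -2*b**2 + 168*n)
(-370894 + 400434)*(j(-688, t(14)) - 1220*43) = (-370894 + 400434)*((-2*(-1/17*14)**2 + 168*(-688)) - 1220*43) = 29540*((-2*(-14/17)**2 - 115584) - 52460) = 29540*((-2*196/289 - 115584) - 52460) = 29540*((-392/289 - 115584) - 52460) = 29540*(-33404168/289 - 52460) = 29540*(-48565108/289) = -1434613290320/289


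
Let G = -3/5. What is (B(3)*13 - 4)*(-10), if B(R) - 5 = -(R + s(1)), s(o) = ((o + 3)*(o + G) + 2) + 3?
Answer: 638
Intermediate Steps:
G = -⅗ (G = -3*⅕ = -⅗ ≈ -0.60000)
s(o) = 5 + (3 + o)*(-⅗ + o) (s(o) = ((o + 3)*(o - ⅗) + 2) + 3 = ((3 + o)*(-⅗ + o) + 2) + 3 = (2 + (3 + o)*(-⅗ + o)) + 3 = 5 + (3 + o)*(-⅗ + o))
B(R) = -8/5 - R (B(R) = 5 - (R + (16/5 + 1² + (12/5)*1)) = 5 - (R + (16/5 + 1 + 12/5)) = 5 - (R + 33/5) = 5 - (33/5 + R) = 5 + (-33/5 - R) = -8/5 - R)
(B(3)*13 - 4)*(-10) = ((-8/5 - 1*3)*13 - 4)*(-10) = ((-8/5 - 3)*13 - 4)*(-10) = (-23/5*13 - 4)*(-10) = (-299/5 - 4)*(-10) = -319/5*(-10) = 638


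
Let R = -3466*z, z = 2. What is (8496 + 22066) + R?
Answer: 23630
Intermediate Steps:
R = -6932 (R = -3466*2 = -6932)
(8496 + 22066) + R = (8496 + 22066) - 6932 = 30562 - 6932 = 23630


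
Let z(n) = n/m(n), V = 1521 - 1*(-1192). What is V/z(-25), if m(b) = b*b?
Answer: -67825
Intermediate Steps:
m(b) = b**2
V = 2713 (V = 1521 + 1192 = 2713)
z(n) = 1/n (z(n) = n/(n**2) = n/n**2 = 1/n)
V/z(-25) = 2713/(1/(-25)) = 2713/(-1/25) = 2713*(-25) = -67825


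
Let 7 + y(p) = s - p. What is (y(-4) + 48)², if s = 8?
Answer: 2809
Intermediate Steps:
y(p) = 1 - p (y(p) = -7 + (8 - p) = 1 - p)
(y(-4) + 48)² = ((1 - 1*(-4)) + 48)² = ((1 + 4) + 48)² = (5 + 48)² = 53² = 2809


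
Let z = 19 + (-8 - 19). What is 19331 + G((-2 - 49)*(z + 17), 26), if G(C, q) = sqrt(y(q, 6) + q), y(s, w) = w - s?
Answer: 19331 + sqrt(6) ≈ 19333.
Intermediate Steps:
z = -8 (z = 19 - 27 = -8)
G(C, q) = sqrt(6) (G(C, q) = sqrt((6 - q) + q) = sqrt(6))
19331 + G((-2 - 49)*(z + 17), 26) = 19331 + sqrt(6)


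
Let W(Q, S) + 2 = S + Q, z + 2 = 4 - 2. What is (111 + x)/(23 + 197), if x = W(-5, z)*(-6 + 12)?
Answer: 69/220 ≈ 0.31364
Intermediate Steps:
z = 0 (z = -2 + (4 - 2) = -2 + 2 = 0)
W(Q, S) = -2 + Q + S (W(Q, S) = -2 + (S + Q) = -2 + (Q + S) = -2 + Q + S)
x = -42 (x = (-2 - 5 + 0)*(-6 + 12) = -7*6 = -42)
(111 + x)/(23 + 197) = (111 - 42)/(23 + 197) = 69/220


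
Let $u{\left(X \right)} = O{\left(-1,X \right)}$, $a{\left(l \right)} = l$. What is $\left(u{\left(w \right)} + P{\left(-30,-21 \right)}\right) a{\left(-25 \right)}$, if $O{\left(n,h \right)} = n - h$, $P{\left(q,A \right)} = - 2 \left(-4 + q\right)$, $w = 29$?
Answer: $-950$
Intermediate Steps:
$P{\left(q,A \right)} = 8 - 2 q$
$u{\left(X \right)} = -1 - X$
$\left(u{\left(w \right)} + P{\left(-30,-21 \right)}\right) a{\left(-25 \right)} = \left(\left(-1 - 29\right) + \left(8 - -60\right)\right) \left(-25\right) = \left(\left(-1 - 29\right) + \left(8 + 60\right)\right) \left(-25\right) = \left(-30 + 68\right) \left(-25\right) = 38 \left(-25\right) = -950$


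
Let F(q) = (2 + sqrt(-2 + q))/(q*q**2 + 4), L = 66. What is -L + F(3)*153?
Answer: -1587/31 ≈ -51.194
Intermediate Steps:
F(q) = (2 + sqrt(-2 + q))/(4 + q**3) (F(q) = (2 + sqrt(-2 + q))/(q**3 + 4) = (2 + sqrt(-2 + q))/(4 + q**3))
-L + F(3)*153 = -1*66 + ((2 + sqrt(-2 + 3))/(4 + 3**3))*153 = -66 + ((2 + sqrt(1))/(4 + 27))*153 = -66 + ((2 + 1)/31)*153 = -66 + ((1/31)*3)*153 = -66 + (3/31)*153 = -66 + 459/31 = -1587/31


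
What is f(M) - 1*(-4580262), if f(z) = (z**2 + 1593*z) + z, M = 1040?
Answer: 7319622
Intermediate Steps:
f(z) = z**2 + 1594*z
f(M) - 1*(-4580262) = 1040*(1594 + 1040) - 1*(-4580262) = 1040*2634 + 4580262 = 2739360 + 4580262 = 7319622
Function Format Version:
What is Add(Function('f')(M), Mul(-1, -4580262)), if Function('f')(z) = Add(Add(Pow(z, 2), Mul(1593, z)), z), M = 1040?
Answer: 7319622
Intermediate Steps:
Function('f')(z) = Add(Pow(z, 2), Mul(1594, z))
Add(Function('f')(M), Mul(-1, -4580262)) = Add(Mul(1040, Add(1594, 1040)), Mul(-1, -4580262)) = Add(Mul(1040, 2634), 4580262) = Add(2739360, 4580262) = 7319622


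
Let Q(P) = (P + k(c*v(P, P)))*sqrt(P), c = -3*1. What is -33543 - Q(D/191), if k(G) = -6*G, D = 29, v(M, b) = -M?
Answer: -33543 + 493*sqrt(5539)/36481 ≈ -33542.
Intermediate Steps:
c = -3
Q(P) = -17*P**(3/2) (Q(P) = (P - (-18)*(-P))*sqrt(P) = (P - 18*P)*sqrt(P) = (-17*P)*sqrt(P) = -17*P**(3/2))
-33543 - Q(D/191) = -33543 - (-17)*(29/191)**(3/2) = -33543 - (-17)*29*sqrt(5539)/36481 = -33543 - (-493)*sqrt(5539)/36481 = -33543 + 493*sqrt(5539)/36481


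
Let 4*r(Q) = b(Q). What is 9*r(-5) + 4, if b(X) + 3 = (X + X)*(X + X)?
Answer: 889/4 ≈ 222.25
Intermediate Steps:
b(X) = -3 + 4*X**2 (b(X) = -3 + (X + X)*(X + X) = -3 + (2*X)*(2*X) = -3 + 4*X**2)
r(Q) = -3/4 + Q**2 (r(Q) = (-3 + 4*Q**2)/4 = -3/4 + Q**2)
9*r(-5) + 4 = 9*(-3/4 + (-5)**2) + 4 = 9*(-3/4 + 25) + 4 = 9*(97/4) + 4 = 873/4 + 4 = 889/4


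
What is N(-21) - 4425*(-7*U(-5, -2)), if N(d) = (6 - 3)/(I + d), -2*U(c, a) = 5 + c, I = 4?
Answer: -3/17 ≈ -0.17647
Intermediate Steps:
U(c, a) = -5/2 - c/2 (U(c, a) = -(5 + c)/2 = -5/2 - c/2)
N(d) = 3/(4 + d) (N(d) = (6 - 3)/(4 + d) = 3/(4 + d))
N(-21) - 4425*(-7*U(-5, -2)) = 3/(4 - 21) - 4425*(-7*(-5/2 - ½*(-5))) = 3/(-17) - 4425*(-7*(-5/2 + 5/2)) = 3*(-1/17) - 4425*(-7*0) = -3/17 - 4425*0 = -3/17 - 295*0 = -3/17 + 0 = -3/17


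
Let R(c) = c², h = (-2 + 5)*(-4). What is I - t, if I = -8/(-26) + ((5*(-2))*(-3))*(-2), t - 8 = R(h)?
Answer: -2752/13 ≈ -211.69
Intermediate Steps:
h = -12 (h = 3*(-4) = -12)
t = 152 (t = 8 + (-12)² = 8 + 144 = 152)
I = -776/13 (I = -8*(-1/26) - 10*(-3)*(-2) = 4/13 + 30*(-2) = 4/13 - 60 = -776/13 ≈ -59.692)
I - t = -776/13 - 1*152 = -776/13 - 152 = -2752/13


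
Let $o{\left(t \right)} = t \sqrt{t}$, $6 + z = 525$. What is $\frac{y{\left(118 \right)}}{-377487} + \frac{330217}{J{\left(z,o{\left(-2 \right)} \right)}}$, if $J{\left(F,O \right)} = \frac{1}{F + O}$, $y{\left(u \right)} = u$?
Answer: $\frac{64694712208283}{377487} - 660434 i \sqrt{2} \approx 1.7138 \cdot 10^{8} - 9.34 \cdot 10^{5} i$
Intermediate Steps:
$z = 519$ ($z = -6 + 525 = 519$)
$o{\left(t \right)} = t^{\frac{3}{2}}$
$\frac{y{\left(118 \right)}}{-377487} + \frac{330217}{J{\left(z,o{\left(-2 \right)} \right)}} = \frac{118}{-377487} + \frac{330217}{\frac{1}{519 + \left(-2\right)^{\frac{3}{2}}}} = 118 \left(- \frac{1}{377487}\right) + \frac{330217}{\frac{1}{519 - 2 i \sqrt{2}}} = - \frac{118}{377487} + 330217 \left(519 - 2 i \sqrt{2}\right) = - \frac{118}{377487} + \left(171382623 - 660434 i \sqrt{2}\right) = \frac{64694712208283}{377487} - 660434 i \sqrt{2}$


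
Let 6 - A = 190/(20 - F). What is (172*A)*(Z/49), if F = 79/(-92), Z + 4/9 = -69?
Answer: 33755000/44541 ≈ 757.84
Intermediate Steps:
Z = -625/9 (Z = -4/9 - 69 = -625/9 ≈ -69.444)
F = -79/92 (F = 79*(-1/92) = -79/92 ≈ -0.85870)
A = -314/101 (A = 6 - 190/(20 - 1*(-79/92)) = 6 - 190/(20 + 79/92) = 6 - 190/1919/92 = 6 - 190*92/1919 = 6 - 1*920/101 = 6 - 920/101 = -314/101 ≈ -3.1089)
(172*A)*(Z/49) = (172*(-314/101))*(-625/9/49) = -(-33755000)/(909*49) = -54008/101*(-625/441) = 33755000/44541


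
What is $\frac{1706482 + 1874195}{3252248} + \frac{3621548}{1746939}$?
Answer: $\frac{18033396537607}{5681478868872} \approx 3.1741$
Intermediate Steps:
$\frac{1706482 + 1874195}{3252248} + \frac{3621548}{1746939} = 3580677 \cdot \frac{1}{3252248} + 3621548 \cdot \frac{1}{1746939} = \frac{3580677}{3252248} + \frac{3621548}{1746939} = \frac{18033396537607}{5681478868872}$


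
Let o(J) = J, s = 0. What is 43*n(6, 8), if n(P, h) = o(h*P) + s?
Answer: 2064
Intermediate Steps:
n(P, h) = P*h (n(P, h) = h*P + 0 = P*h + 0 = P*h)
43*n(6, 8) = 43*(6*8) = 43*48 = 2064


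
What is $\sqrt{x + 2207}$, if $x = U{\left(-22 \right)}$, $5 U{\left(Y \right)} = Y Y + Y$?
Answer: $\frac{\sqrt{57485}}{5} \approx 47.952$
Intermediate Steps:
$U{\left(Y \right)} = \frac{Y}{5} + \frac{Y^{2}}{5}$ ($U{\left(Y \right)} = \frac{Y Y + Y}{5} = \frac{Y^{2} + Y}{5} = \frac{Y + Y^{2}}{5} = \frac{Y}{5} + \frac{Y^{2}}{5}$)
$x = \frac{462}{5}$ ($x = \frac{1}{5} \left(-22\right) \left(1 - 22\right) = \frac{1}{5} \left(-22\right) \left(-21\right) = \frac{462}{5} \approx 92.4$)
$\sqrt{x + 2207} = \sqrt{\frac{462}{5} + 2207} = \sqrt{\frac{11497}{5}} = \frac{\sqrt{57485}}{5}$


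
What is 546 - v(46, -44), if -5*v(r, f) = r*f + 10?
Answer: 716/5 ≈ 143.20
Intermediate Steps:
v(r, f) = -2 - f*r/5 (v(r, f) = -(r*f + 10)/5 = -(f*r + 10)/5 = -(10 + f*r)/5 = -2 - f*r/5)
546 - v(46, -44) = 546 - (-2 - ⅕*(-44)*46) = 546 - (-2 + 2024/5) = 546 - 1*2014/5 = 546 - 2014/5 = 716/5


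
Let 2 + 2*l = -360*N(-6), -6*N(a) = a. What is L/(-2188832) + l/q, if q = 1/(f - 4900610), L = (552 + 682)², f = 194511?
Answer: 466113918527463/547208 ≈ 8.5180e+8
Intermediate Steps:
N(a) = -a/6
L = 1522756 (L = 1234² = 1522756)
l = -181 (l = -1 + (-(-60)*(-6))/2 = -1 + (-360*1)/2 = -1 + (½)*(-360) = -1 - 180 = -181)
q = -1/4706099 (q = 1/(194511 - 4900610) = 1/(-4706099) = -1/4706099 ≈ -2.1249e-7)
L/(-2188832) + l/q = 1522756/(-2188832) - 181/(-1/4706099) = 1522756*(-1/2188832) - 181*(-4706099) = -380689/547208 + 851803919 = 466113918527463/547208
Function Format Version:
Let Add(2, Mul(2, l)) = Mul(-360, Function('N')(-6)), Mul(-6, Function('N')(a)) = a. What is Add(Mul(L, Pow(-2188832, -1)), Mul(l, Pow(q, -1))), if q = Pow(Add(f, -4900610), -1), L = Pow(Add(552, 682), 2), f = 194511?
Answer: Rational(466113918527463, 547208) ≈ 8.5180e+8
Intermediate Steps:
Function('N')(a) = Mul(Rational(-1, 6), a)
L = 1522756 (L = Pow(1234, 2) = 1522756)
l = -181 (l = Add(-1, Mul(Rational(1, 2), Mul(-360, Mul(Rational(-1, 6), -6)))) = Add(-1, Mul(Rational(1, 2), Mul(-360, 1))) = Add(-1, Mul(Rational(1, 2), -360)) = Add(-1, -180) = -181)
q = Rational(-1, 4706099) (q = Pow(Add(194511, -4900610), -1) = Pow(-4706099, -1) = Rational(-1, 4706099) ≈ -2.1249e-7)
Add(Mul(L, Pow(-2188832, -1)), Mul(l, Pow(q, -1))) = Add(Mul(1522756, Pow(-2188832, -1)), Mul(-181, Pow(Rational(-1, 4706099), -1))) = Add(Mul(1522756, Rational(-1, 2188832)), Mul(-181, -4706099)) = Add(Rational(-380689, 547208), 851803919) = Rational(466113918527463, 547208)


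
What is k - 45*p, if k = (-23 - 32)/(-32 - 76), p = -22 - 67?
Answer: 432595/108 ≈ 4005.5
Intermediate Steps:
p = -89
k = 55/108 (k = -55/(-108) = -55*(-1/108) = 55/108 ≈ 0.50926)
k - 45*p = 55/108 - 45*(-89) = 55/108 + 4005 = 432595/108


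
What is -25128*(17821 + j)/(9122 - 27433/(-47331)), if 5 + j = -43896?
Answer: 6203562847488/86356163 ≈ 71837.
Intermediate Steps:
j = -43901 (j = -5 - 43896 = -43901)
-25128*(17821 + j)/(9122 - 27433/(-47331)) = -25128*(17821 - 43901)/(9122 - 27433/(-47331)) = -25128*(-26080/(9122 - 27433*(-1/47331))) = -25128*(-26080/(9122 + 27433/47331)) = -25128/((431780815/47331)*(-1/26080)) = -25128/(-86356163/246878496) = -25128*(-246878496/86356163) = 6203562847488/86356163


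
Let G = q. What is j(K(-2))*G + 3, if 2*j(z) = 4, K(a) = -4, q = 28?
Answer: 59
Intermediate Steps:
G = 28
j(z) = 2 (j(z) = (½)*4 = 2)
j(K(-2))*G + 3 = 2*28 + 3 = 56 + 3 = 59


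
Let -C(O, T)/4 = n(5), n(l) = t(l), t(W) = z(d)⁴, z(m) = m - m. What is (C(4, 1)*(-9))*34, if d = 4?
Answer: 0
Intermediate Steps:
z(m) = 0
t(W) = 0 (t(W) = 0⁴ = 0)
n(l) = 0
C(O, T) = 0 (C(O, T) = -4*0 = 0)
(C(4, 1)*(-9))*34 = (0*(-9))*34 = 0*34 = 0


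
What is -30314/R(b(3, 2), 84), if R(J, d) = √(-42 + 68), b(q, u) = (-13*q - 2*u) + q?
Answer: -15157*√26/13 ≈ -5945.1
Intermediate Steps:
b(q, u) = -12*q - 2*u
R(J, d) = √26
-30314/R(b(3, 2), 84) = -30314*√26/26 = -15157*√26/13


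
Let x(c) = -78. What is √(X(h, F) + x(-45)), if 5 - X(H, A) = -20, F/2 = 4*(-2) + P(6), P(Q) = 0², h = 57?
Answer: I*√53 ≈ 7.2801*I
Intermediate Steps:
P(Q) = 0
F = -16 (F = 2*(4*(-2) + 0) = 2*(-8 + 0) = 2*(-8) = -16)
X(H, A) = 25 (X(H, A) = 5 - 1*(-20) = 5 + 20 = 25)
√(X(h, F) + x(-45)) = √(25 - 78) = √(-53) = I*√53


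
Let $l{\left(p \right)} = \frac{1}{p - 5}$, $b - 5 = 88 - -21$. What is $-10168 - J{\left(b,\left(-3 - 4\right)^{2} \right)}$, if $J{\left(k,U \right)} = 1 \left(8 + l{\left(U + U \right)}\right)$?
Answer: $- \frac{946369}{93} \approx -10176.0$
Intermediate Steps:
$b = 114$ ($b = 5 + \left(88 - -21\right) = 5 + \left(88 + 21\right) = 5 + 109 = 114$)
$l{\left(p \right)} = \frac{1}{-5 + p}$
$J{\left(k,U \right)} = 8 + \frac{1}{-5 + 2 U}$ ($J{\left(k,U \right)} = 1 \left(8 + \frac{1}{-5 + \left(U + U\right)}\right) = 1 \left(8 + \frac{1}{-5 + 2 U}\right) = 8 + \frac{1}{-5 + 2 U}$)
$-10168 - J{\left(b,\left(-3 - 4\right)^{2} \right)} = -10168 - \frac{-39 + 16 \left(-3 - 4\right)^{2}}{-5 + 2 \left(-3 - 4\right)^{2}} = -10168 - \frac{-39 + 16 \left(-7\right)^{2}}{-5 + 2 \left(-7\right)^{2}} = -10168 - \frac{-39 + 16 \cdot 49}{-5 + 2 \cdot 49} = -10168 - \frac{-39 + 784}{-5 + 98} = -10168 - \frac{1}{93} \cdot 745 = -10168 - \frac{745}{93} = - \frac{946369}{93}$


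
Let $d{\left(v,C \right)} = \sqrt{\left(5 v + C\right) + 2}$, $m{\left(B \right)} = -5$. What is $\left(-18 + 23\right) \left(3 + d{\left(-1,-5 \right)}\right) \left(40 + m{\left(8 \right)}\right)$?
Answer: $525 + 350 i \sqrt{2} \approx 525.0 + 494.97 i$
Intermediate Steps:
$d{\left(v,C \right)} = \sqrt{2 + C + 5 v}$ ($d{\left(v,C \right)} = \sqrt{\left(C + 5 v\right) + 2} = \sqrt{2 + C + 5 v}$)
$\left(-18 + 23\right) \left(3 + d{\left(-1,-5 \right)}\right) \left(40 + m{\left(8 \right)}\right) = \left(-18 + 23\right) \left(3 + \sqrt{2 - 5 + 5 \left(-1\right)}\right) \left(40 - 5\right) = 5 \left(3 + \sqrt{2 - 5 - 5}\right) 35 = 5 \left(3 + \sqrt{-8}\right) 35 = 5 \left(3 + 2 i \sqrt{2}\right) 35 = \left(15 + 10 i \sqrt{2}\right) 35 = 525 + 350 i \sqrt{2}$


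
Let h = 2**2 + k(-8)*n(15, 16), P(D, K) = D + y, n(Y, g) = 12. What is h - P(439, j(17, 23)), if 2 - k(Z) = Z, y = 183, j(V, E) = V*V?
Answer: -498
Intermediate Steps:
j(V, E) = V**2
k(Z) = 2 - Z
P(D, K) = 183 + D (P(D, K) = D + 183 = 183 + D)
h = 124 (h = 2**2 + (2 - 1*(-8))*12 = 4 + (2 + 8)*12 = 4 + 10*12 = 4 + 120 = 124)
h - P(439, j(17, 23)) = 124 - (183 + 439) = 124 - 1*622 = 124 - 622 = -498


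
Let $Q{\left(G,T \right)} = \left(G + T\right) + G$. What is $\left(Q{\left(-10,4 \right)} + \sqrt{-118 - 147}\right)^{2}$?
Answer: $\left(16 - i \sqrt{265}\right)^{2} \approx -9.0 - 520.92 i$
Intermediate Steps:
$Q{\left(G,T \right)} = T + 2 G$
$\left(Q{\left(-10,4 \right)} + \sqrt{-118 - 147}\right)^{2} = \left(\left(4 + 2 \left(-10\right)\right) + \sqrt{-118 - 147}\right)^{2} = \left(\left(4 - 20\right) + \sqrt{-265}\right)^{2} = \left(-16 + i \sqrt{265}\right)^{2}$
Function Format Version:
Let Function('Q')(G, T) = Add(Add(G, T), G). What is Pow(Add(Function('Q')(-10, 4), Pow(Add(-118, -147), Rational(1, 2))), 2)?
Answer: Pow(Add(16, Mul(-1, I, Pow(265, Rational(1, 2)))), 2) ≈ Add(-9.000, Mul(-520.92, I))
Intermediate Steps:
Function('Q')(G, T) = Add(T, Mul(2, G))
Pow(Add(Function('Q')(-10, 4), Pow(Add(-118, -147), Rational(1, 2))), 2) = Pow(Add(Add(4, Mul(2, -10)), Pow(Add(-118, -147), Rational(1, 2))), 2) = Pow(Add(Add(4, -20), Pow(-265, Rational(1, 2))), 2) = Pow(Add(-16, Mul(I, Pow(265, Rational(1, 2)))), 2)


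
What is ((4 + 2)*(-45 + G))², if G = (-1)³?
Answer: 76176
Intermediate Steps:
G = -1
((4 + 2)*(-45 + G))² = ((4 + 2)*(-45 - 1))² = (6*(-46))² = (-276)² = 76176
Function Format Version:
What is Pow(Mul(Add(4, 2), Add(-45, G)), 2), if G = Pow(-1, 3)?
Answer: 76176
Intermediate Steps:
G = -1
Pow(Mul(Add(4, 2), Add(-45, G)), 2) = Pow(Mul(Add(4, 2), Add(-45, -1)), 2) = Pow(Mul(6, -46), 2) = Pow(-276, 2) = 76176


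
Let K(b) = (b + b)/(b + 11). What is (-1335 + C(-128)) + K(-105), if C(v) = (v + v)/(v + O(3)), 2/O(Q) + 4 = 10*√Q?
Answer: -72725399888/54649297 + 1280*√3/1162751 ≈ -1330.8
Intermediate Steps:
O(Q) = 2/(-4 + 10*√Q)
K(b) = 2*b/(11 + b) (K(b) = (2*b)/(11 + b) = 2*b/(11 + b))
C(v) = 2*v/(v + 1/(-2 + 5*√3)) (C(v) = (v + v)/(v + 1/(-2 + 5*√3)) = (2*v)/(v + 1/(-2 + 5*√3)) = 2*v/(v + 1/(-2 + 5*√3)))
(-1335 + C(-128)) + K(-105) = (-1335 + 2*(-128)*(2 - 5*√3)/(-1 - 128*(2 - 5*√3))) + 2*(-105)/(11 - 105) = (-1335 + 2*(-128)*(2 - 5*√3)/(-1 + (-256 + 640*√3))) + 2*(-105)/(-94) = (-1335 + 2*(-128)*(2 - 5*√3)/(-257 + 640*√3)) + 2*(-105)*(-1/94) = (-1335 - 256*(2 - 5*√3)/(-257 + 640*√3)) + 105/47 = -62640/47 - 256*(2 - 5*√3)/(-257 + 640*√3)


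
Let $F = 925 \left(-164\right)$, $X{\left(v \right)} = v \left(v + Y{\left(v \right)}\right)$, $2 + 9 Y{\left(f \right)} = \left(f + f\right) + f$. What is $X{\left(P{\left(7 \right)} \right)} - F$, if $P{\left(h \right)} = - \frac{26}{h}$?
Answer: $\frac{66908176}{441} \approx 1.5172 \cdot 10^{5}$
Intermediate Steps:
$Y{\left(f \right)} = - \frac{2}{9} + \frac{f}{3}$ ($Y{\left(f \right)} = - \frac{2}{9} + \frac{\left(f + f\right) + f}{9} = - \frac{2}{9} + \frac{2 f + f}{9} = - \frac{2}{9} + \frac{3 f}{9} = - \frac{2}{9} + \frac{f}{3}$)
$X{\left(v \right)} = v \left(- \frac{2}{9} + \frac{4 v}{3}\right)$ ($X{\left(v \right)} = v \left(v + \left(- \frac{2}{9} + \frac{v}{3}\right)\right) = v \left(- \frac{2}{9} + \frac{4 v}{3}\right)$)
$F = -151700$
$X{\left(P{\left(7 \right)} \right)} - F = \frac{2 \left(- \frac{26}{7}\right) \left(-1 + 6 \left(- \frac{26}{7}\right)\right)}{9} - -151700 = \frac{2 \left(\left(-26\right) \frac{1}{7}\right) \left(-1 + 6 \left(\left(-26\right) \frac{1}{7}\right)\right)}{9} + 151700 = \frac{2}{9} \left(- \frac{26}{7}\right) \left(-1 + 6 \left(- \frac{26}{7}\right)\right) + 151700 = \frac{2}{9} \left(- \frac{26}{7}\right) \left(-1 - \frac{156}{7}\right) + 151700 = \frac{2}{9} \left(- \frac{26}{7}\right) \left(- \frac{163}{7}\right) + 151700 = \frac{8476}{441} + 151700 = \frac{66908176}{441}$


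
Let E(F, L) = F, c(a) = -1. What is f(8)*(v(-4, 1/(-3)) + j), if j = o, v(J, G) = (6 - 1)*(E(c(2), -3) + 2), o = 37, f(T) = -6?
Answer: -252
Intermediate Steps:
v(J, G) = 5 (v(J, G) = (6 - 1)*(-1 + 2) = 5*1 = 5)
j = 37
f(8)*(v(-4, 1/(-3)) + j) = -6*(5 + 37) = -6*42 = -252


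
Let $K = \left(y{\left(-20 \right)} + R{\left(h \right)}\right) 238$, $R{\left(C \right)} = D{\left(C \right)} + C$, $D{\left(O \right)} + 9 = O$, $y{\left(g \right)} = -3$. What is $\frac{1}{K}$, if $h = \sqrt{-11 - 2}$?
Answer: $- \frac{3}{11662} - \frac{i \sqrt{13}}{23324} \approx -0.00025725 - 0.00015459 i$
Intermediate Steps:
$h = i \sqrt{13}$ ($h = \sqrt{-13} = i \sqrt{13} \approx 3.6056 i$)
$D{\left(O \right)} = -9 + O$
$R{\left(C \right)} = -9 + 2 C$ ($R{\left(C \right)} = \left(-9 + C\right) + C = -9 + 2 C$)
$K = -2856 + 476 i \sqrt{13}$ ($K = \left(-3 - \left(9 - 2 i \sqrt{13}\right)\right) 238 = \left(-12 + 2 i \sqrt{13}\right) 238 = -2856 + 476 i \sqrt{13} \approx -2856.0 + 1716.2 i$)
$\frac{1}{K} = \frac{1}{-2856 + 476 i \sqrt{13}}$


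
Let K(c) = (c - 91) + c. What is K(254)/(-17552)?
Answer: -417/17552 ≈ -0.023758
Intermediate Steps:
K(c) = -91 + 2*c (K(c) = (-91 + c) + c = -91 + 2*c)
K(254)/(-17552) = (-91 + 2*254)/(-17552) = (-91 + 508)*(-1/17552) = 417*(-1/17552) = -417/17552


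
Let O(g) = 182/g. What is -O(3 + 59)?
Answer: -91/31 ≈ -2.9355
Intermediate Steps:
-O(3 + 59) = -182/(3 + 59) = -182/62 = -1*91/31 = -91/31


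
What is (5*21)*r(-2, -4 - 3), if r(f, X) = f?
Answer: -210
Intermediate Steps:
(5*21)*r(-2, -4 - 3) = (5*21)*(-2) = 105*(-2) = -210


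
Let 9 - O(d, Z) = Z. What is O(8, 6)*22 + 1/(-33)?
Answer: 2177/33 ≈ 65.970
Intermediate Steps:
O(d, Z) = 9 - Z
O(8, 6)*22 + 1/(-33) = (9 - 1*6)*22 + 1/(-33) = (9 - 6)*22 - 1/33 = 3*22 - 1/33 = 66 - 1/33 = 2177/33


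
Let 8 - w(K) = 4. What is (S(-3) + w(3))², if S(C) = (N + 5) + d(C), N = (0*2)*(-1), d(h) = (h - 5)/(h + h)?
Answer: 961/9 ≈ 106.78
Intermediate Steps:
w(K) = 4 (w(K) = 8 - 1*4 = 8 - 4 = 4)
d(h) = (-5 + h)/(2*h) (d(h) = (-5 + h)/((2*h)) = (-5 + h)*(1/(2*h)) = (-5 + h)/(2*h))
N = 0 (N = 0*(-1) = 0)
S(C) = 5 + (-5 + C)/(2*C) (S(C) = (0 + 5) + (-5 + C)/(2*C) = 5 + (-5 + C)/(2*C))
(S(-3) + w(3))² = ((½)*(-5 + 11*(-3))/(-3) + 4)² = ((½)*(-⅓)*(-5 - 33) + 4)² = ((½)*(-⅓)*(-38) + 4)² = (19/3 + 4)² = (31/3)² = 961/9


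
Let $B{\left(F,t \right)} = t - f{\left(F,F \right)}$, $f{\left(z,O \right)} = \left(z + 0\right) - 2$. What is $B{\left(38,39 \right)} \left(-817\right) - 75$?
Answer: $-2526$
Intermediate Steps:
$f{\left(z,O \right)} = -2 + z$ ($f{\left(z,O \right)} = z - 2 = -2 + z$)
$B{\left(F,t \right)} = 2 + t - F$ ($B{\left(F,t \right)} = t - \left(-2 + F\right) = 2 + t - F$)
$B{\left(38,39 \right)} \left(-817\right) - 75 = \left(2 + 39 - 38\right) \left(-817\right) - 75 = 3 \left(-817\right) - 75 = -2451 - 75 = -2526$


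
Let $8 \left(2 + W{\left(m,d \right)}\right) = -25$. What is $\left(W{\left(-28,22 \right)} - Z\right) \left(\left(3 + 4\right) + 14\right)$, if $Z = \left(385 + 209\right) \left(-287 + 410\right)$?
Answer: $- \frac{12275277}{8} \approx -1.5344 \cdot 10^{6}$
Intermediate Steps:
$W{\left(m,d \right)} = - \frac{41}{8}$ ($W{\left(m,d \right)} = -2 + \frac{1}{8} \left(-25\right) = -2 - \frac{25}{8} = - \frac{41}{8}$)
$Z = 73062$ ($Z = 594 \cdot 123 = 73062$)
$\left(W{\left(-28,22 \right)} - Z\right) \left(\left(3 + 4\right) + 14\right) = \left(- \frac{41}{8} - 73062\right) \left(\left(3 + 4\right) + 14\right) = \left(- \frac{41}{8} - 73062\right) \left(7 + 14\right) = \left(- \frac{584537}{8}\right) 21 = - \frac{12275277}{8}$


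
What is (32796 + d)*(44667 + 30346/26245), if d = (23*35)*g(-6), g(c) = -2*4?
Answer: 30897554196916/26245 ≈ 1.1773e+9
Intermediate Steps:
g(c) = -8
d = -6440 (d = (23*35)*(-8) = 805*(-8) = -6440)
(32796 + d)*(44667 + 30346/26245) = (32796 - 6440)*(44667 + 30346/26245) = 26356*(44667 + 30346*(1/26245)) = 26356*(44667 + 30346/26245) = 26356*(1172315761/26245) = 30897554196916/26245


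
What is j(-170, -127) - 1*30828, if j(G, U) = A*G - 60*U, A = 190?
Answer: -55508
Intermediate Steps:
j(G, U) = -60*U + 190*G (j(G, U) = 190*G - 60*U = -60*U + 190*G)
j(-170, -127) - 1*30828 = (-60*(-127) + 190*(-170)) - 1*30828 = (7620 - 32300) - 30828 = -24680 - 30828 = -55508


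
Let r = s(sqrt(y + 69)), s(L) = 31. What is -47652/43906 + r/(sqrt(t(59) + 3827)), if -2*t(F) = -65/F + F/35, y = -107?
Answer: -23826/21953 + 31*sqrt(4079485970)/3951076 ≈ -0.58419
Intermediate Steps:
t(F) = -F/70 + 65/(2*F) (t(F) = -(-65/F + F/35)/2 = -F/70 + 65/(2*F))
r = 31
-47652/43906 + r/(sqrt(t(59) + 3827)) = -47652/43906 + 31/(sqrt((1/70)*(2275 - 1*59**2)/59 + 3827)) = -47652*1/43906 + 31/(sqrt((1/70)*(1/59)*(2275 - 1*3481) + 3827)) = -23826/21953 + 31/(sqrt((1/70)*(1/59)*(2275 - 3481) + 3827)) = -23826/21953 + 31/(sqrt((1/70)*(1/59)*(-1206) + 3827)) = -23826/21953 + 31/(sqrt(-603/2065 + 3827)) = -23826/21953 + 31/(sqrt(7902152/2065)) = -23826/21953 + 31/((2*sqrt(4079485970)/2065)) = -23826/21953 + 31*(sqrt(4079485970)/3951076) = -23826/21953 + 31*sqrt(4079485970)/3951076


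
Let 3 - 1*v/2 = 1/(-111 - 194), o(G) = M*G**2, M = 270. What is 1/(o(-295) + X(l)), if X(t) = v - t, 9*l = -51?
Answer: 915/21499536931 ≈ 4.2559e-8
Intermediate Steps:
l = -17/3 (l = (1/9)*(-51) = -17/3 ≈ -5.6667)
o(G) = 270*G**2
v = 1832/305 (v = 6 - 2/(-111 - 194) = 6 - 2/(-305) = 6 - 2*(-1/305) = 6 + 2/305 = 1832/305 ≈ 6.0066)
X(t) = 1832/305 - t
1/(o(-295) + X(l)) = 1/(270*(-295)**2 + (1832/305 - 1*(-17/3))) = 1/(270*87025 + (1832/305 + 17/3)) = 1/(23496750 + 10681/915) = 1/(21499536931/915) = 915/21499536931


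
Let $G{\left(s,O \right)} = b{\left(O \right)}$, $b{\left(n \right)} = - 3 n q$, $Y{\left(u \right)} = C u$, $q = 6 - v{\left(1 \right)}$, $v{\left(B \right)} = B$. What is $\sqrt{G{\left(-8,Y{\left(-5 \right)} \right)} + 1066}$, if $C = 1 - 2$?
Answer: $\sqrt{991} \approx 31.48$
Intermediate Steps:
$C = -1$
$q = 5$ ($q = 6 - 1 = 5$)
$Y{\left(u \right)} = - u$
$b{\left(n \right)} = - 15 n$ ($b{\left(n \right)} = - 3 n 5 = - 15 n$)
$G{\left(s,O \right)} = - 15 O$
$\sqrt{G{\left(-8,Y{\left(-5 \right)} \right)} + 1066} = \sqrt{- 15 \left(\left(-1\right) \left(-5\right)\right) + 1066} = \sqrt{\left(-15\right) 5 + 1066} = \sqrt{-75 + 1066} = \sqrt{991}$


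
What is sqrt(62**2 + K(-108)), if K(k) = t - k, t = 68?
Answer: 2*sqrt(1005) ≈ 63.403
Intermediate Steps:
K(k) = 68 - k
sqrt(62**2 + K(-108)) = sqrt(62**2 + (68 - 1*(-108))) = sqrt(3844 + (68 + 108)) = sqrt(3844 + 176) = sqrt(4020) = 2*sqrt(1005)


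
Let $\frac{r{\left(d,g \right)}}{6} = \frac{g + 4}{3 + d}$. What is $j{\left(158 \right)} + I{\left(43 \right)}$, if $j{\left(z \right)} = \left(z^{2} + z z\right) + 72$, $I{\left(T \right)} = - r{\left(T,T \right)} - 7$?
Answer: $\frac{1149698}{23} \approx 49987.0$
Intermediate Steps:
$r{\left(d,g \right)} = \frac{6 \left(4 + g\right)}{3 + d}$ ($r{\left(d,g \right)} = 6 \frac{g + 4}{3 + d} = 6 \frac{4 + g}{3 + d} = \frac{6 \left(4 + g\right)}{3 + d}$)
$I{\left(T \right)} = -7 - \frac{6 \left(4 + T\right)}{3 + T}$ ($I{\left(T \right)} = - \frac{6 \left(4 + T\right)}{3 + T} - 7 = -7 - \frac{6 \left(4 + T\right)}{3 + T}$)
$j{\left(z \right)} = 72 + 2 z^{2}$ ($j{\left(z \right)} = \left(z^{2} + z^{2}\right) + 72 = 2 z^{2} + 72 = 72 + 2 z^{2}$)
$j{\left(158 \right)} + I{\left(43 \right)} = \left(72 + 2 \cdot 158^{2}\right) + \frac{-45 - 559}{3 + 43} = \left(72 + 2 \cdot 24964\right) + \frac{-45 - 559}{46} = \left(72 + 49928\right) + \frac{1}{46} \left(-604\right) = 50000 - \frac{302}{23} = \frac{1149698}{23}$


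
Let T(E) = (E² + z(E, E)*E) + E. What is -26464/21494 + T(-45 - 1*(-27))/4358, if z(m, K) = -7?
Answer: -26511176/23417713 ≈ -1.1321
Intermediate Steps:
T(E) = E² - 6*E (T(E) = (E² - 7*E) + E = E² - 6*E)
-26464/21494 + T(-45 - 1*(-27))/4358 = -26464/21494 + ((-45 - 1*(-27))*(-6 + (-45 - 1*(-27))))/4358 = -26464*1/21494 + ((-45 + 27)*(-6 + (-45 + 27)))*(1/4358) = -13232/10747 - 18*(-6 - 18)*(1/4358) = -13232/10747 - 18*(-24)*(1/4358) = -13232/10747 + 432*(1/4358) = -13232/10747 + 216/2179 = -26511176/23417713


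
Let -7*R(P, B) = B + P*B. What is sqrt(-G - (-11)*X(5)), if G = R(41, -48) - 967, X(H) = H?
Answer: sqrt(734) ≈ 27.092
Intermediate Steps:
R(P, B) = -B/7 - B*P/7 (R(P, B) = -(B + P*B)/7 = -(B + B*P)/7 = -B/7 - B*P/7)
G = -679 (G = -1/7*(-48)*(1 + 41) - 967 = -1/7*(-48)*42 - 967 = 288 - 967 = -679)
sqrt(-G - (-11)*X(5)) = sqrt(-1*(-679) - (-11)*5) = sqrt(679 - 1*(-55)) = sqrt(679 + 55) = sqrt(734)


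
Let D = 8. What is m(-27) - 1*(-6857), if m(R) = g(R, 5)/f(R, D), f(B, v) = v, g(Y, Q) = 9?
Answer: 54865/8 ≈ 6858.1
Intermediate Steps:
m(R) = 9/8
m(-27) - 1*(-6857) = 9/8 - 1*(-6857) = 9/8 + 6857 = 54865/8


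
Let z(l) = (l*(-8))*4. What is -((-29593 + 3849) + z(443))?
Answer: 39920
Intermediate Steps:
z(l) = -32*l (z(l) = -8*l*4 = -32*l)
-((-29593 + 3849) + z(443)) = -((-29593 + 3849) - 32*443) = -(-25744 - 14176) = -1*(-39920) = 39920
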